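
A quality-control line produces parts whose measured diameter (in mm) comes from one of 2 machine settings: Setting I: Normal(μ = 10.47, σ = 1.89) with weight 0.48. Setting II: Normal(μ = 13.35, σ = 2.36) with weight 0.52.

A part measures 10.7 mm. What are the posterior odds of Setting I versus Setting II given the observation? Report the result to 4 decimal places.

2.1491

The posterior odds equal the prior odds times the likelihood ratio: (π_i/π_j)·(f_i(x)/f_j(x)).
Normal densities:
  p_I = (1/(1.89·√(2π)))·exp(−(10.7−10.47)²/(2·1.89²)) = 0.211081·exp(-0.00740) = 0.209523
  p_II = (1/(2.36·√(2π)))·exp(−(10.7−13.35)²/(2·2.36²)) = 0.169043·exp(-0.63043) = 0.0899923
Odds = (0.48/0.52) × (0.209523/0.0899923) = 0.923077 × 2.32824 ≈ 2.1491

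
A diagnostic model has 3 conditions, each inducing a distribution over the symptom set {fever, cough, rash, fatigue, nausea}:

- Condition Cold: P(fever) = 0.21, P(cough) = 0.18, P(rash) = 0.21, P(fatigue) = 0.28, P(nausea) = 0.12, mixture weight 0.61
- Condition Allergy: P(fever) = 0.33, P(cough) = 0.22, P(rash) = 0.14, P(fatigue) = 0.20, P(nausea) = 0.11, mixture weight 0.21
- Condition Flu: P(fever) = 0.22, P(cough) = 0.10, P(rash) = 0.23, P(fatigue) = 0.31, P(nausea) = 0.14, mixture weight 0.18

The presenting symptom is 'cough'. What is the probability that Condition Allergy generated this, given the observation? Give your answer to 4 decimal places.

By Bayes' theorem, P(k | x) = π_k f_k(x) / Σ_j π_j f_j(x).
Evaluate each component's likelihood at the observed value:
  p_Cold = P(cough | comp) = 0.18
  p_Allergy = P(cough | comp) = 0.22
  p_Flu = P(cough | comp) = 0.10
Multiply by the mixture weights:
  π_Cold·p_Cold = 0.61 × 0.18 = 0.1098
  π_Allergy·p_Allergy = 0.21 × 0.22 = 0.0462
  π_Flu·p_Flu = 0.18 × 0.1 = 0.018
Sum: 0.1098 + 0.0462 + 0.018 = 0.174
So the posterior for Condition Allergy is 0.0462 / 0.174 ≈ 0.2655.

0.2655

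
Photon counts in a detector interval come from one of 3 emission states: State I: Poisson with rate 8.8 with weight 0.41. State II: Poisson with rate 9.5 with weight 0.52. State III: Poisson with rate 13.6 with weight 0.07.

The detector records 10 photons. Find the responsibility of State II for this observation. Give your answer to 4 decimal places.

0.5497

Posterior ∝ prior × likelihood, so P(k | x) ∝ π_k f_k(x); normalise over all components.
Component likelihoods at x = 10 photons:
  L_I = 0.115684
  L_II = 0.123502
  L_III = 0.0739982
Weight by the priors:
  π_I·L_I = 0.41 × 0.115684 = 0.0474303
  π_II·L_II = 0.52 × 0.123502 = 0.0642213
  π_III·L_III = 0.07 × 0.0739982 = 0.00517987
Marginal: 0.0474303 + 0.0642213 + 0.00517987 = 0.116831
Responsibility of State II: 0.0642213 / 0.116831 ≈ 0.5497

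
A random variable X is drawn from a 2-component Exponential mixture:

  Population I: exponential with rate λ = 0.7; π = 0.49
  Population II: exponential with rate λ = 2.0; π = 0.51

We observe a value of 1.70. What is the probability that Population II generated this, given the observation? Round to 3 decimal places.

The responsibility of component k is P(Z=k) f_k(x) divided by Σ_j P(Z=j) f_j(x).
Component likelihoods at x = 1.70:
  L_I = 0.7·e^(−0.7·1.70) = 0.7·e^(−1.1900) = 0.212955
  L_II = 2.0·e^(−2.0·1.70) = 2.0·e^(−3.4000) = 0.0667465
Multiply by the mixture weights:
  P(Z=I)·L_I = 0.49 × 0.212955 = 0.104348
  P(Z=II)·L_II = 0.51 × 0.0667465 = 0.0340407
Sum: 0.104348 + 0.0340407 = 0.138389
Responsibility of Population II: 0.0340407 / 0.138389 ≈ 0.246

0.246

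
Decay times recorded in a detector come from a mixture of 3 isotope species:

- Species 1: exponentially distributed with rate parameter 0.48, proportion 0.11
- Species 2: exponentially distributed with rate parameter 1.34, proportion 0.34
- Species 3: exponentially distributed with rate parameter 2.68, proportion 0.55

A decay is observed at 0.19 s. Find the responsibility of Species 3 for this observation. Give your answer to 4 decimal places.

By Bayes' theorem, P(k | x) = π_k f_k(x) / Σ_j π_j f_j(x).
Component likelihoods at x = 0.19 s:
  p_1 = 0.48·e^(−0.48·0.19) = 0.48·e^(−0.0912) = 0.438161
  p_2 = 1.34·e^(−1.34·0.19) = 1.34·e^(−0.2546) = 1.0388
  p_3 = 2.68·e^(−2.68·0.19) = 2.68·e^(−0.5092) = 1.61062
Prior × likelihood for each component:
  π_1·p_1 = 0.11 × 0.438161 = 0.0481977
  π_2·p_2 = 0.34 × 1.0388 = 0.353193
  π_3·p_3 = 0.55 × 1.61062 = 0.885839
Evidence: 0.0481977 + 0.353193 + 0.885839 = 1.28723
Responsibility of Species 3: 0.885839 / 1.28723 ≈ 0.6882

0.6882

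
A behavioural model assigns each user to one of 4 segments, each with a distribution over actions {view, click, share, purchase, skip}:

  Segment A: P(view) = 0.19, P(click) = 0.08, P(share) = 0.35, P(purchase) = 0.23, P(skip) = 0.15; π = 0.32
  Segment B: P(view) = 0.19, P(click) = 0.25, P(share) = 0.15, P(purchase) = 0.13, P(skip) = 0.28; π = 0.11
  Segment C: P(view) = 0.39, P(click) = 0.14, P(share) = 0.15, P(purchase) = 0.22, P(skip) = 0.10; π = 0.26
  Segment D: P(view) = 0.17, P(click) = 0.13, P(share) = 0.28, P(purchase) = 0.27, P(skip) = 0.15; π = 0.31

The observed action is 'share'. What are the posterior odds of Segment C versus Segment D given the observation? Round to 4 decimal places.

The posterior odds equal the prior odds times the likelihood ratio: (P(Z=i)/P(Z=j))·(f_i(x)/f_j(x)).
Evaluate each component's likelihood at the observed value:
  p_A = P(share | comp) = 0.35
  p_B = P(share | comp) = 0.15
  p_C = P(share | comp) = 0.15
  p_D = P(share | comp) = 0.28
Odds = (0.26/0.31) × (0.15/0.28) = 0.83871 × 0.535714 ≈ 0.4493

0.4493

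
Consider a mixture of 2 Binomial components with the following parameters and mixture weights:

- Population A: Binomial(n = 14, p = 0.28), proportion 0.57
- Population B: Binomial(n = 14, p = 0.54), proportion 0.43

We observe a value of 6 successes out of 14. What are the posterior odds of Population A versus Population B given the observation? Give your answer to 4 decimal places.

The posterior odds equal the prior odds times the likelihood ratio: (w_i/w_j)·(f_i(x)/f_j(x)).
Evaluate each component's likelihood at the observed value:
  L_A = C(14,6)·0.28^6·0.72^8 = 3003·0.00048189·0.0722204 = 0.104511
  L_B = C(14,6)·0.54^6·0.46^8 = 3003·0.0247949·0.00200476 = 0.149273
Odds = (0.57/0.43) × (0.104511/0.149273) = 1.32558 × 0.700137 ≈ 0.9281

0.9281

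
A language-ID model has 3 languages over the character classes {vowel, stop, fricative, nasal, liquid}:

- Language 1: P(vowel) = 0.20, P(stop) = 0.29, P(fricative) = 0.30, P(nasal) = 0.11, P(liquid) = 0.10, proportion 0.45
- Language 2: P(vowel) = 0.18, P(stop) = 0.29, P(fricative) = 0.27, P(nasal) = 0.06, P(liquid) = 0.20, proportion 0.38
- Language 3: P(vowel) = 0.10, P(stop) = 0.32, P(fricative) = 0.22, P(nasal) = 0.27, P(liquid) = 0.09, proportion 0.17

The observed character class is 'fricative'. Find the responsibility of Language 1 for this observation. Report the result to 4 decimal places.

0.4909

Posterior ∝ prior × likelihood, so P(k | x) ∝ P(Z=k) f_k(x); normalise over all components.
Categorical probabilities:
  p_1 = 0.3
  p_2 = 0.27
  p_3 = 0.22
Prior × likelihood for each component:
  P(Z=1)·p_1 = 0.45 × 0.3 = 0.135
  P(Z=2)·p_2 = 0.38 × 0.27 = 0.1026
  P(Z=3)·p_3 = 0.17 × 0.22 = 0.0374
Denominator: 0.135 + 0.1026 + 0.0374 = 0.275
Responsibility of Language 1: 0.135 / 0.275 ≈ 0.4909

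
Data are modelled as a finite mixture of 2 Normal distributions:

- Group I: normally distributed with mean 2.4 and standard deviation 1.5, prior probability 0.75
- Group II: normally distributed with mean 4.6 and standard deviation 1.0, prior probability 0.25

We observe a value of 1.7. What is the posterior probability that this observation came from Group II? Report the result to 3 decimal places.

0.008

P(component k | x) = P(Z=k)·f_k(x) / marginal(x), where marginal(x) = Σ_j P(Z=j)·f_j(x).
Normal densities:
  L_I = (1/(1.5·√(2π)))·exp(−(1.7−2.4)²/(2·1.5²)) = 0.265962·exp(-0.10889) = 0.238522
  L_II = (1/(1.0·√(2π)))·exp(−(1.7−4.6)²/(2·1.0²)) = 0.398942·exp(-4.20500) = 0.00595253
Weight by the priors:
  P(Z=I)·L_I = 0.75 × 0.238522 = 0.178892
  P(Z=II)·L_II = 0.25 × 0.00595253 = 0.00148813
Sum: 0.178892 + 0.00148813 = 0.18038
P(Group II | x) ≈ 0.008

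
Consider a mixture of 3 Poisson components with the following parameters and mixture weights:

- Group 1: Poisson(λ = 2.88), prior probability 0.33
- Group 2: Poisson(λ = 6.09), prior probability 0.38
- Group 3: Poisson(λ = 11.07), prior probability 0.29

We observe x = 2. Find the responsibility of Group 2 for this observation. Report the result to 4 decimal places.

The responsibility of component k is π_k f_k(x) divided by Σ_j π_j f_j(x).
Poisson probabilities:
  f_1 = e^(−2.88)·2.88^2/2! = 0.232802
  f_2 = e^(−6.09)·6.09^2/2! = 0.0420099
  f_3 = e^(−11.07)·11.07^2/2! = 0.000954169
Prior × likelihood for each component:
  π_1·f_1 = 0.33 × 0.232802 = 0.0768247
  π_2·f_2 = 0.38 × 0.0420099 = 0.0159637
  π_3·f_3 = 0.29 × 0.000954169 = 0.000276709
Normaliser: 0.0768247 + 0.0159637 + 0.000276709 = 0.0930651
P(Group 2 | x) = 0.0159637 / 0.0930651 ≈ 0.1715

0.1715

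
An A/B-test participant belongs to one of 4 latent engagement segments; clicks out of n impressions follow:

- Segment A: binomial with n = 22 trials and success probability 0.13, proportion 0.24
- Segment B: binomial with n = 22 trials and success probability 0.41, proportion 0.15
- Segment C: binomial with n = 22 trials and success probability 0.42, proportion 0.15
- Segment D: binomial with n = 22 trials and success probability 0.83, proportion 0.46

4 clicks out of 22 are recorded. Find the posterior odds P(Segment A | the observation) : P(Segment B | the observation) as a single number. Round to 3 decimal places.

17.570

Since P(k|x) ∝ w_k f_k(x), the posterior odds are w_i f_i(x) / (w_j f_j(x)).
Component likelihoods at x = 4 clicks out of 22:
  L_A = C(22,4)·0.13^4·0.87^18 = 7315·0.00028561·0.0815355 = 0.170347
  L_B = C(22,4)·0.41^4·0.59^18 = 7315·0.0282576·7.50475e-05 = 0.0155126
  L_C = C(22,4)·0.42^4·0.58^18 = 7315·0.031117·5.51701e-05 = 0.0125579
  L_D = C(22,4)·0.83^4·0.17^18 = 7315·0.474583·1.40631e-14 = 4.88211e-11
0.0408833 / 0.0023269 ≈ 17.570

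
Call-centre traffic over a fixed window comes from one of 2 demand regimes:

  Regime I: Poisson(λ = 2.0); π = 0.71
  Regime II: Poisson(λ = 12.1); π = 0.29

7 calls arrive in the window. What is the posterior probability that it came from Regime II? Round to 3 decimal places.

0.833

The responsibility of component k is P(Z=k) f_k(x) divided by Σ_j P(Z=j) f_j(x).
Component likelihoods at x = 7 calls:
  p_I = 0.00343709
  p_II = 0.0418894
Multiply by the mixture weights:
  P(Z=I)·p_I = 0.71 × 0.00343709 = 0.00244033
  P(Z=II)·p_II = 0.29 × 0.0418894 = 0.0121479
Sum: 0.00244033 + 0.0121479 = 0.0145882
P(Regime II | data) = 0.0121479 / 0.0145882 ≈ 0.833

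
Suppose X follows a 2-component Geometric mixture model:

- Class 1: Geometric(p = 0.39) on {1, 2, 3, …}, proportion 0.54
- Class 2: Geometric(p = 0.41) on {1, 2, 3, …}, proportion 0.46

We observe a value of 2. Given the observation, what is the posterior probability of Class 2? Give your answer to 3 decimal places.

Posterior ∝ prior × likelihood, so P(k | x) ∝ π_k f_k(x); normalise over all components.
Evaluate each component's likelihood at the observed value:
  f_1 = 0.2379
  f_2 = 0.2419
Multiply by the mixture weights:
  π_1·f_1 = 0.54 × 0.2379 = 0.128466
  π_2·f_2 = 0.46 × 0.2419 = 0.111274
Denominator: 0.128466 + 0.111274 = 0.23974
P(Class 2 | the observation) = 0.111274 / 0.23974 ≈ 0.464

0.464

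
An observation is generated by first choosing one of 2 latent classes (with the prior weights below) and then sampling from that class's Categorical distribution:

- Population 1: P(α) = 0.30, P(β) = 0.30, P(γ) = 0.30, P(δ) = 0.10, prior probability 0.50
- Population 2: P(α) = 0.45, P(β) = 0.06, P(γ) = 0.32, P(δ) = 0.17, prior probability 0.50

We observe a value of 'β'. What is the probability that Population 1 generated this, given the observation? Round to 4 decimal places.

By Bayes' theorem, P(k | x) = P(Z=k) f_k(x) / Σ_j P(Z=j) f_j(x).
Evaluate each component's likelihood at the observed value:
  p_1 = 0.3
  p_2 = 0.06
Multiply by the mixture weights:
  P(Z=1)·p_1 = 0.50 × 0.3 = 0.15
  P(Z=2)·p_2 = 0.50 × 0.06 = 0.03
Normaliser: 0.15 + 0.03 = 0.18
So the posterior for Population 1 is 0.15 / 0.18 ≈ 0.8333.

0.8333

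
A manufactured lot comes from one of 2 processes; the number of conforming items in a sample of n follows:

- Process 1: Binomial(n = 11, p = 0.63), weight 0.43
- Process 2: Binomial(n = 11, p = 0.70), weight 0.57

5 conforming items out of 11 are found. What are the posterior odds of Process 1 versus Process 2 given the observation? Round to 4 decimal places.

Since P(k|x) ∝ π_k f_k(x), the posterior odds are π_i f_i(x) / (π_j f_j(x)).
Component likelihoods at x = 5 conforming items out of 11:
  L_1 = C(11,5)·0.63^5·0.37^6 = 462·0.0992437·0.00256573 = 0.11764
  L_2 = C(11,5)·0.70^5·0.30^6 = 462·0.16807·0.000729 = 0.0566056
Posterior odds = (π_1·L_1) / (π_2·L_2) = (0.43·0.11764) / (0.57·0.0566056) = 0.0505852 / 0.0322652 ≈ 1.5678

1.5678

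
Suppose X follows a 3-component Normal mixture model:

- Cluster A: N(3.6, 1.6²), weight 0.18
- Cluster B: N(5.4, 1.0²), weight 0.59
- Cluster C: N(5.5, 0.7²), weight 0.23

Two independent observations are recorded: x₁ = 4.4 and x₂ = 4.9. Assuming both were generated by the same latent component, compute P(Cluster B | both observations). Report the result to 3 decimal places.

Posterior ∝ prior × likelihood, so P(k | x) ∝ π_k f_k(x); normalise over all components.
Since both observations come from the same component, the likelihood for component k is f_k(x₁)·f_k(x₂).
  L_A = [(1/(1.6·√(2π)))·exp(−(4.4−3.6)²/(2·1.6²)) = 0.249339·exp(-0.12500) = 0.220041] × [0.179242] = 0.0394405
  L_B = [(1/(1.0·√(2π)))·exp(−(4.4−5.4)²/(2·1.0²)) = 0.398942·exp(-0.50000) = 0.241971] × [0.352065] = 0.0851895
  L_C = [(1/(0.7·√(2π)))·exp(−(4.4−5.5)²/(2·0.7²)) = 0.569918·exp(-1.23469) = 0.165803] × [0.394707] = 0.0654435
Unnormalised posteriors:
  π_A·L_A = 0.18 × 0.0394405 = 0.00709929
  π_B·L_B = 0.59 × 0.0851895 = 0.0502618
  π_C·L_C = 0.23 × 0.0654435 = 0.015052
Sum: 0.00709929 + 0.0502618 + 0.015052 = 0.0724131
P(Cluster B | x) = 0.0502618 / 0.0724131 ≈ 0.694

0.694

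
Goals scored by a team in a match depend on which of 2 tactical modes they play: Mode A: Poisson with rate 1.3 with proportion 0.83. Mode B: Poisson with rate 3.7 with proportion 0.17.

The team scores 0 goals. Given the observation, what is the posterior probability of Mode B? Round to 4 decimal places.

0.0182

The responsibility of component k is π_k f_k(x) divided by Σ_j π_j f_j(x).
Poisson probabilities:
  L_A = e^(−1.3)·1.3^0/0! = 0.272532
  L_B = e^(−3.7)·3.7^0/0! = 0.0247235
Prior × likelihood for each component:
  π_A·L_A = 0.83 × 0.272532 = 0.226201
  π_B·L_B = 0.17 × 0.0247235 = 0.004203
Marginal: 0.226201 + 0.004203 = 0.230404
P(Mode B | 0 goals) ≈ 0.0182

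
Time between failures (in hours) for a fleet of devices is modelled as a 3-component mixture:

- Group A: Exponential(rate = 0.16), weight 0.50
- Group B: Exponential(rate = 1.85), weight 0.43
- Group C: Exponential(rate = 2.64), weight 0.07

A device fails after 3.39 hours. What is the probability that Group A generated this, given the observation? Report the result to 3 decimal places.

By Bayes' theorem, P(k | x) = P(Z=k) f_k(x) / Σ_j P(Z=j) f_j(x).
Evaluate each component's likelihood at the observed value:
  f_A = 0.0930162
  f_B = 0.00349538
  f_C = 0.000342643
Weight by the priors:
  P(Z=A)·f_A = 0.50 × 0.0930162 = 0.0465081
  P(Z=B)·f_B = 0.43 × 0.00349538 = 0.00150301
  P(Z=C)·f_C = 0.07 × 0.000342643 = 2.3985e-05
Normaliser: 0.0465081 + 0.00150301 + 2.3985e-05 = 0.0480351
P(Group A | 3.39 hours) = 0.0465081 / 0.0480351 ≈ 0.968

0.968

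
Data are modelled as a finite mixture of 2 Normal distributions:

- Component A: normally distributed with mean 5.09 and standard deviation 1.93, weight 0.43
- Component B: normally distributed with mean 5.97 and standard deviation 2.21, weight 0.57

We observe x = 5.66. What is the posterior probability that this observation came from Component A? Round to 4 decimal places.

0.4551

By Bayes' theorem, P(k | x) = w_k f_k(x) / Σ_j w_j f_j(x).
Component likelihoods at x = 5.66:
  L_A = (1/(1.93·√(2π)))·exp(−(5.66−5.09)²/(2·1.93²)) = 0.206706·exp(-0.04361) = 0.197885
  L_B = (1/(2.21·√(2π)))·exp(−(5.66−5.97)²/(2·2.21²)) = 0.180517·exp(-0.00984) = 0.17875
Weight by the priors:
  w_A·L_A = 0.43 × 0.197885 = 0.0850904
  w_B·L_B = 0.57 × 0.17875 = 0.101887
Denominator: 0.0850904 + 0.101887 = 0.186978
So the posterior for Component A is 0.0850904 / 0.186978 ≈ 0.4551.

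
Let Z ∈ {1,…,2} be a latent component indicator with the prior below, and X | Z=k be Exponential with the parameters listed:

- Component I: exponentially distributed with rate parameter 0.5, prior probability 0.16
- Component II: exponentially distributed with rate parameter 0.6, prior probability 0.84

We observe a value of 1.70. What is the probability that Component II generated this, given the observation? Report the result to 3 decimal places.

Posterior ∝ prior × likelihood, so P(k | x) ∝ π_k f_k(x); normalise over all components.
Exponential densities:
  p_I = 0.5·e^(−0.5·1.70) = 0.5·e^(−0.8500) = 0.213707
  p_II = 0.6·e^(−0.6·1.70) = 0.6·e^(−1.0200) = 0.216357
Prior × likelihood for each component:
  π_I·p_I = 0.16 × 0.213707 = 0.0341932
  π_II·p_II = 0.84 × 0.216357 = 0.18174
Sum: 0.0341932 + 0.18174 = 0.215933
Responsibility of Component II: 0.18174 / 0.215933 ≈ 0.842

0.842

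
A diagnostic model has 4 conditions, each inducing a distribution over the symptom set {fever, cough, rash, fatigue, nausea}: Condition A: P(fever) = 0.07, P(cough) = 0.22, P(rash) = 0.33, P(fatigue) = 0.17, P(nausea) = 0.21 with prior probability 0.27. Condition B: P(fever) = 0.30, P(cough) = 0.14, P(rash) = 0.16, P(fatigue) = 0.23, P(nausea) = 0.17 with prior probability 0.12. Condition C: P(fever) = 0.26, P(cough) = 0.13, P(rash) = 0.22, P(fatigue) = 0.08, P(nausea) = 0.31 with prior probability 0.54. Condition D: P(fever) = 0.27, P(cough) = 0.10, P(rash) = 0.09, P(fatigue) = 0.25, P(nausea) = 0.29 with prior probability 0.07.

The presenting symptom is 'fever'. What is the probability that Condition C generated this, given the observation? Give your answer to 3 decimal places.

0.655

By Bayes' theorem, P(k | x) = π_k f_k(x) / Σ_j π_j f_j(x).
Component likelihoods at x = 'fever':
  L_A = 0.07
  L_B = 0.3
  L_C = 0.26
  L_D = 0.27
Weight by the priors:
  π_A·L_A = 0.27 × 0.07 = 0.0189
  π_B·L_B = 0.12 × 0.3 = 0.036
  π_C·L_C = 0.54 × 0.26 = 0.1404
  π_D·L_D = 0.07 × 0.27 = 0.0189
Normaliser: 0.0189 + 0.036 + 0.1404 + 0.0189 = 0.2142
P(Condition C | data) = 0.1404 / 0.2142 ≈ 0.655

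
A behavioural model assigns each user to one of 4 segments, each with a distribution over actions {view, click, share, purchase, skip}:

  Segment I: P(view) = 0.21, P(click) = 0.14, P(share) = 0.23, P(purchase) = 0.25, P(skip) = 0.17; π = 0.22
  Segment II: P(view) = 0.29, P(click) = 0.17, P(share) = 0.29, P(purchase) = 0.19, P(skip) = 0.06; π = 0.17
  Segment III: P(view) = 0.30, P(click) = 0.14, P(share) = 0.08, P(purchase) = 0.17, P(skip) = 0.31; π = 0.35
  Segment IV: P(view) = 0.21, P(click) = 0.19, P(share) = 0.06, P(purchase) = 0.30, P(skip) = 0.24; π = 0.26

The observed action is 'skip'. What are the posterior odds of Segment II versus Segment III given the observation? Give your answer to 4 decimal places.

Posterior odds = (w_i f_i(x)) / (w_j f_j(x)); the normalising sum cancels.
Component likelihoods at x = 'skip':
  p_I = P(skip | comp) = 0.17
  p_II = P(skip | comp) = 0.06
  p_III = P(skip | comp) = 0.31
  p_IV = P(skip | comp) = 0.24
0.0102 / 0.1085 ≈ 0.0940

0.0940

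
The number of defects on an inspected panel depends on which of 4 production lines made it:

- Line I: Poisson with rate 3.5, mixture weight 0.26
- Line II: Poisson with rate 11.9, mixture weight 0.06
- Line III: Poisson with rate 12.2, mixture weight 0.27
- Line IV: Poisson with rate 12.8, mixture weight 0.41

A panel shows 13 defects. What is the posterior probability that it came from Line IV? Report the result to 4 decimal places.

The responsibility of component k is w_k f_k(x) divided by Σ_j w_j f_j(x).
Poisson probabilities:
  f_I = e^(−3.5)·3.5^13/13! = 5.73553e-05
  f_II = e^(−11.9)·11.9^13/13! = 0.104647
  f_III = e^(−12.2)·12.2^13/13! = 0.107153
  f_IV = e^(−12.8)·12.8^13/13! = 0.109769
Unnormalised posteriors:
  w_I·f_I = 0.26 × 5.73553e-05 = 1.49124e-05
  w_II·f_II = 0.06 × 0.104647 = 0.00627881
  w_III·f_III = 0.27 × 0.107153 = 0.0289313
  w_IV·f_IV = 0.41 × 0.109769 = 0.0450053
Normaliser: 1.49124e-05 + 0.00627881 + 0.0289313 + 0.0450053 = 0.0802304
So the posterior for Line IV is 0.0450053 / 0.0802304 ≈ 0.5610.

0.5610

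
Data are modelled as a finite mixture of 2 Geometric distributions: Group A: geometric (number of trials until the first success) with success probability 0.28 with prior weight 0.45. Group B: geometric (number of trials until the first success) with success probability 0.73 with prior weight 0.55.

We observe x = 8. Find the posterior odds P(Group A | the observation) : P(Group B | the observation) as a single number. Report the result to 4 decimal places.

300.9304

Posterior odds = (P(Z=i) f_i(x)) / (P(Z=j) f_j(x)); the normalising sum cancels.
Component likelihoods at x = 8:
  f_A = 0.28·(1−0.28)^7 = 0.28·0.100306 = 0.0280857
  f_B = 0.73·(1−0.73)^7 = 0.73·0.000104604 = 7.63606e-05
0.0126386 / 4.19983e-05 ≈ 300.9304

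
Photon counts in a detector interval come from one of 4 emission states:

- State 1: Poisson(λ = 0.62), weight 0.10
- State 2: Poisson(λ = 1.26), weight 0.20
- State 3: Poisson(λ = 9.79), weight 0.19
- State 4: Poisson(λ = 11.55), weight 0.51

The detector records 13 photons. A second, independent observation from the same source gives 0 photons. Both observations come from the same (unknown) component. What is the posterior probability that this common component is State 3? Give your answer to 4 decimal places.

Apply Bayes' rule: the posterior for each component is proportional to its prior times its likelihood at x.
Since both observations come from the same component, the likelihood for component k is f_k(x₁)·f_k(x₂).
  p_1 = [e^(−0.62)·0.62^13/13! = 1.72802e-13] × [0.537944] = 9.29579e-14
  p_2 = [e^(−1.26)·1.26^13/13! = 9.19022e-10] × [0.283654] = 2.60684e-10
  p_3 = [e^(−9.79)·9.79^13/13! = 0.0682577] × [5.60089e-05] = 3.82304e-06
  p_4 = [e^(−11.55)·11.55^13/13! = 0.100736] × [9.63604e-06] = 9.70695e-07
Unnormalised posteriors:
  w_1·p_1 = 0.10 × 9.29579e-14 = 9.29579e-15
  w_2·p_2 = 0.20 × 2.60684e-10 = 5.21368e-11
  w_3·p_3 = 0.19 × 3.82304e-06 = 7.26377e-07
  w_4·p_4 = 0.51 × 9.70695e-07 = 4.95055e-07
Denominator: 9.29579e-15 + 5.21368e-11 + 7.26377e-07 + 4.95055e-07 = 1.22148e-06
Responsibility of State 3: 7.26377e-07 / 1.22148e-06 ≈ 0.5947

0.5947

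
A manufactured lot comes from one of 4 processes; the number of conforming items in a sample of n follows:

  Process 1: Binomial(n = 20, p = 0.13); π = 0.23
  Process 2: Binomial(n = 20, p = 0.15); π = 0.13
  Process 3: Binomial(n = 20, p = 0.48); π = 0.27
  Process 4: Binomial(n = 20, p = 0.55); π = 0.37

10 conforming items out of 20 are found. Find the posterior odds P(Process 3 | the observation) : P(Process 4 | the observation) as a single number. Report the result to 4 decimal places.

0.7941

Only the two components matter; the odds are (P(Z=i) f_i(x)) / (P(Z=j) f_j(x)).
Component likelihoods at x = 10 conforming items out of 20:
  p_1 = C(20,10)·0.13^10·0.87^10 = 184756·1.37858e-09·0.248423 = 6.32739e-05
  p_2 = C(20,10)·0.15^10·0.85^10 = 184756·5.7665e-09·0.196874 = 0.000209749
  p_3 = C(20,10)·0.48^10·0.52^10 = 184756·0.000649251·0.00144555 = 0.173398
  p_4 = C(20,10)·0.55^10·0.45^10 = 184756·0.00253295·0.000340506 = 0.159349
0.0468175 / 0.0589593 ≈ 0.7941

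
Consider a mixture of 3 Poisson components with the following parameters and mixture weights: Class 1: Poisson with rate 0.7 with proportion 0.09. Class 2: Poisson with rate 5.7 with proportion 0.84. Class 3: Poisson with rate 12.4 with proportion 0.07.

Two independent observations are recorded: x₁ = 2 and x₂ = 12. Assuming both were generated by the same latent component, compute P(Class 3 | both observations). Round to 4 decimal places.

0.0067

P(component k | x) = w_k·f_k(x) / marginal(x), where marginal(x) = Σ_j w_j·f_j(x).
Since both observations come from the same component, the likelihood for component k is f_k(x₁)·f_k(x₂).
  L_1 = [e^(−0.7)·0.7^2/2! = 0.121663] × [1.43494e-11] = 1.7458e-12
  L_2 = [e^(−5.7)·5.7^2/2! = 0.0543552] × [0.00821642] = 0.000446605
  L_3 = [e^(−12.4)·12.4^2/2! = 0.000316637] × [0.113624] = 3.59777e-05
Prior × likelihood for each component:
  w_1·L_1 = 0.09 × 1.7458e-12 = 1.57122e-13
  w_2·L_2 = 0.84 × 0.000446605 = 0.000375148
  w_3·L_3 = 0.07 × 3.59777e-05 = 2.51844e-06
Denominator: 1.57122e-13 + 0.000375148 + 2.51844e-06 = 0.000377667
P(Class 3 | data) = 2.51844e-06 / 0.000377667 ≈ 0.0067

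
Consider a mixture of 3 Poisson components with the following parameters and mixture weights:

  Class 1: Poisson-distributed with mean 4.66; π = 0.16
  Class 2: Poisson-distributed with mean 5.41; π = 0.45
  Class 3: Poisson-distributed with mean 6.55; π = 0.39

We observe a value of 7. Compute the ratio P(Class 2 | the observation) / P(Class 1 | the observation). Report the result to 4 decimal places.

Only the two components matter; the odds are (P(Z=i) f_i(x)) / (P(Z=j) f_j(x)).
Evaluate each component's likelihood at the observed value:
  f_1 = e^(−4.66)·4.66^7/7! = 0.0896311
  f_2 = e^(−5.41)·5.41^7/7! = 0.120342
  f_3 = e^(−6.55)·6.55^7/7! = 0.146767
Odds = (0.45/0.16) × (0.120342/0.0896311) = 2.8125 × 1.34264 ≈ 3.7762

3.7762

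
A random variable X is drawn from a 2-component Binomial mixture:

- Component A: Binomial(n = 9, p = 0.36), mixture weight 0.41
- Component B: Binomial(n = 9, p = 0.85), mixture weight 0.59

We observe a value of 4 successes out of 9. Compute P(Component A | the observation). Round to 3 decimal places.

0.969

By Bayes' theorem, P(k | x) = π_k f_k(x) / Σ_j π_j f_j(x).
Evaluate each component's likelihood at the observed value:
  L_A = 0.227238
  L_B = 0.00499462
Unnormalised posteriors:
  π_A·L_A = 0.41 × 0.227238 = 0.0931675
  π_B·L_B = 0.59 × 0.00499462 = 0.00294683
Evidence: 0.0931675 + 0.00294683 = 0.0961143
So the posterior for Component A is 0.0931675 / 0.0961143 ≈ 0.969.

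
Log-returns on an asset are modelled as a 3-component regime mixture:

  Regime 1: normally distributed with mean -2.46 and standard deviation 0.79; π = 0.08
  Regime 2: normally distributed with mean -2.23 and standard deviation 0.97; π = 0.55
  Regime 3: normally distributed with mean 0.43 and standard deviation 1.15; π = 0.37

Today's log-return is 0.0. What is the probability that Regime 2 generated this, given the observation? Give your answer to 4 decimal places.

The responsibility of component k is π_k f_k(x) divided by Σ_j π_j f_j(x).
Evaluate each component's likelihood at the observed value:
  L_1 = (1/(0.79·√(2π)))·exp(−(0.0−-2.46)²/(2·0.79²)) = 0.504990·exp(-4.84826) = 0.00396013
  L_2 = (1/(0.97·√(2π)))·exp(−(0.0−-2.23)²/(2·0.97²)) = 0.411281·exp(-2.64263) = 0.0292724
  L_3 = (1/(1.15·√(2π)))·exp(−(0.0−0.43)²/(2·1.15²)) = 0.346906·exp(-0.06991) = 0.323484
Unnormalised posteriors:
  π_1·L_1 = 0.08 × 0.00396013 = 0.000316811
  π_2·L_2 = 0.55 × 0.0292724 = 0.0160998
  π_3·L_3 = 0.37 × 0.323484 = 0.119689
Sum: 0.000316811 + 0.0160998 + 0.119689 = 0.136106
P(Regime 2 | the observation) = 0.0160998 / 0.136106 ≈ 0.1183

0.1183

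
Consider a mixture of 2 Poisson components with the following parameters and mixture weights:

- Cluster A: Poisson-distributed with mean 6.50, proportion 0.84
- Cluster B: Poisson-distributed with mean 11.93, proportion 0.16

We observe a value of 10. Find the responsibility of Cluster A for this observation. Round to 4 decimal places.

0.7341

Apply Bayes' rule: the posterior for each component is proportional to its prior times its likelihood at x.
Component likelihoods at x = 10:
  p_A = e^(−6.50)·6.50^10/10! = 0.0557772
  p_B = e^(−11.93)·11.93^10/10! = 0.106049
Unnormalised posteriors:
  w_A·p_A = 0.84 × 0.0557772 = 0.0468528
  w_B·p_B = 0.16 × 0.106049 = 0.0169679
Normaliser: 0.0468528 + 0.0169679 = 0.0638207
So the posterior for Cluster A is 0.0468528 / 0.0638207 ≈ 0.7341.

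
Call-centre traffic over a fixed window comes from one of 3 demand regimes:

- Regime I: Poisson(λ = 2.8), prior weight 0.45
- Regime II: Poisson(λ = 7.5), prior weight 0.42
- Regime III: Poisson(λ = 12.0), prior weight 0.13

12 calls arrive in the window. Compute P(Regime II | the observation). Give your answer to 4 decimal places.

0.5079

By Bayes' theorem, P(k | x) = π_k f_k(x) / Σ_j π_j f_j(x).
Evaluate each component's likelihood at the observed value:
  L_I = e^(−2.8)·2.8^12/12! = 2.94805e-05
  L_II = e^(−7.5)·7.5^12/12! = 0.0365754
  L_III = e^(−12.0)·12.0^12/12! = 0.114368
Unnormalised posteriors:
  π_I·L_I = 0.45 × 2.94805e-05 = 1.32662e-05
  π_II·L_II = 0.42 × 0.0365754 = 0.0153617
  π_III·L_III = 0.13 × 0.114368 = 0.0148678
Evidence: 1.32662e-05 + 0.0153617 + 0.0148678 = 0.0302428
P(Regime II | x) ≈ 0.5079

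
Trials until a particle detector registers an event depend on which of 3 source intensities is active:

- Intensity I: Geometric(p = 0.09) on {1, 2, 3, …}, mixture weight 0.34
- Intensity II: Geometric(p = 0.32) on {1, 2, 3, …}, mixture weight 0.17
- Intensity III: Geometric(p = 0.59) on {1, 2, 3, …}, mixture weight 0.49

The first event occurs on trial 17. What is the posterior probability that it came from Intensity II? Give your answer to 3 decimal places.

The responsibility of component k is P(Z=k) f_k(x) divided by Σ_j P(Z=j) f_j(x).
Component likelihoods at x = 17:
  p_I = 0.0199024
  p_II = 0.000668794
  p_III = 3.76178e-07
Unnormalised posteriors:
  P(Z=I)·p_I = 0.34 × 0.0199024 = 0.00676681
  P(Z=II)·p_II = 0.17 × 0.000668794 = 0.000113695
  P(Z=III)·p_III = 0.49 × 3.76178e-07 = 1.84327e-07
Evidence: 0.00676681 + 0.000113695 + 1.84327e-07 = 0.00688069
Responsibility of Intensity II: 0.000113695 / 0.00688069 ≈ 0.017

0.017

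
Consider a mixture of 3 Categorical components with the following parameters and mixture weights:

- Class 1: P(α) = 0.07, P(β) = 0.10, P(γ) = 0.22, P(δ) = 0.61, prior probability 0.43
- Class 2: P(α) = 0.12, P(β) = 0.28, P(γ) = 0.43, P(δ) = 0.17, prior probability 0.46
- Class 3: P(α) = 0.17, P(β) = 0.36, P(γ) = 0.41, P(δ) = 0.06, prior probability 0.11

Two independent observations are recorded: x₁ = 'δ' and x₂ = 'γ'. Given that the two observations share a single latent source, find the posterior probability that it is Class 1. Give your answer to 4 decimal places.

Apply Bayes' rule: the posterior for each component is proportional to its prior times its likelihood at x.
Since both observations come from the same component, the likelihood for component k is f_k(x₁)·f_k(x₂).
  p_1 = [0.61] × [0.22] = 0.1342
  p_2 = [0.17] × [0.43] = 0.0731
  p_3 = [0.06] × [0.41] = 0.0246
Multiply by the mixture weights:
  P(Z=1)·p_1 = 0.43 × 0.1342 = 0.057706
  P(Z=2)·p_2 = 0.46 × 0.0731 = 0.033626
  P(Z=3)·p_3 = 0.11 × 0.0246 = 0.002706
Normaliser: 0.057706 + 0.033626 + 0.002706 = 0.094038
Responsibility of Class 1: 0.057706 / 0.094038 ≈ 0.6136

0.6136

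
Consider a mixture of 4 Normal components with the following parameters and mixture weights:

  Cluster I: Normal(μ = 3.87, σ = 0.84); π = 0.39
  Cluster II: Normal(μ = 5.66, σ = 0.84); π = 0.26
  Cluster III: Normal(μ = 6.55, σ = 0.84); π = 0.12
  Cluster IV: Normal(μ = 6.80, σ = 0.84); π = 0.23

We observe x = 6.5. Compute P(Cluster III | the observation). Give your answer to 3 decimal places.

0.241

Posterior ∝ prior × likelihood, so P(k | x) ∝ P(Z=k) f_k(x); normalise over all components.
Evaluate each component's likelihood at the observed value:
  f_I = (1/(0.84·√(2π)))·exp(−(6.5−3.87)²/(2·0.84²)) = 0.474931·exp(-4.90143) = 0.00353156
  f_II = (1/(0.84·√(2π)))·exp(−(6.5−5.66)²/(2·0.84²)) = 0.474931·exp(-0.50000) = 0.28806
  f_III = (1/(0.84·√(2π)))·exp(−(6.5−6.55)²/(2·0.84²)) = 0.474931·exp(-0.00177) = 0.474091
  f_IV = (1/(0.84·√(2π)))·exp(−(6.5−6.80)²/(2·0.84²)) = 0.474931·exp(-0.06378) = 0.445588
Weight by the priors:
  P(Z=I)·f_I = 0.39 × 0.00353156 = 0.00137731
  P(Z=II)·f_II = 0.26 × 0.28806 = 0.0748957
  P(Z=III)·f_III = 0.12 × 0.474091 = 0.0568909
  P(Z=IV)·f_IV = 0.23 × 0.445588 = 0.102485
Sum: 0.00137731 + 0.0748957 + 0.0568909 + 0.102485 = 0.235649
Responsibility of Cluster III: 0.0568909 / 0.235649 ≈ 0.241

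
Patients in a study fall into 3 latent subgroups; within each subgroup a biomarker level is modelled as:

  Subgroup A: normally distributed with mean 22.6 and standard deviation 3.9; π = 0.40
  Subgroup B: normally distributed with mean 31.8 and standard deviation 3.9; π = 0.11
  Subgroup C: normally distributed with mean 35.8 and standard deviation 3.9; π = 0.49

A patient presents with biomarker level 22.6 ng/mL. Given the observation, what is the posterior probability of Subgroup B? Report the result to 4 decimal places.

0.0167

Posterior ∝ prior × likelihood, so P(k | x) ∝ π_k f_k(x); normalise over all components.
Evaluate each component's likelihood at the observed value:
  f_A = 0.102293
  f_B = 0.00633101
  f_C = 0.000332881
Prior × likelihood for each component:
  π_A·f_A = 0.40 × 0.102293 = 0.0409172
  π_B·f_B = 0.11 × 0.00633101 = 0.000696411
  π_C·f_C = 0.49 × 0.000332881 = 0.000163112
Marginal: 0.0409172 + 0.000696411 + 0.000163112 = 0.0417767
P(Subgroup B | 22.6 ng/mL) = 0.000696411 / 0.0417767 ≈ 0.0167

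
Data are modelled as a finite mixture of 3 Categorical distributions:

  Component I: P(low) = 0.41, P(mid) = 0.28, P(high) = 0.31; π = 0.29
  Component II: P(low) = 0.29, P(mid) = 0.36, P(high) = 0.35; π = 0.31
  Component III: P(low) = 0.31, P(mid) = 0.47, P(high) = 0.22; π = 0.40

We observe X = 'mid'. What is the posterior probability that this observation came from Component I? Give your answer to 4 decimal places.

P(component k | x) = π_k·f_k(x) / marginal(x), where marginal(x) = Σ_j π_j·f_j(x).
Evaluate each component's likelihood at the observed value:
  p_I = P(mid | comp) = 0.28
  p_II = P(mid | comp) = 0.36
  p_III = P(mid | comp) = 0.47
Unnormalised posteriors:
  π_I·p_I = 0.29 × 0.28 = 0.0812
  π_II·p_II = 0.31 × 0.36 = 0.1116
  π_III·p_III = 0.40 × 0.47 = 0.188
Marginal: 0.0812 + 0.1116 + 0.188 = 0.3808
P(Component I | x) = 0.0812 / 0.3808 ≈ 0.2132

0.2132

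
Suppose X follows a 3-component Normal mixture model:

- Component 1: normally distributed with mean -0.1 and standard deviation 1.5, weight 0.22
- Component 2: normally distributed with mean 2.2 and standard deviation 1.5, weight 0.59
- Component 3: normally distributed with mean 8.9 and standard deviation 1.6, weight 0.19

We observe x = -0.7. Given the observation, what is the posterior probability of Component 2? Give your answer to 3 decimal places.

0.310

Posterior ∝ prior × likelihood, so P(k | x) ∝ w_k f_k(x); normalise over all components.
Component likelihoods at x = -0.7:
  f_1 = (1/(1.5·√(2π)))·exp(−(-0.7−-0.1)²/(2·1.5²)) = 0.265962·exp(-0.08000) = 0.245513
  f_2 = (1/(1.5·√(2π)))·exp(−(-0.7−2.2)²/(2·1.5²)) = 0.265962·exp(-1.86889) = 0.0410365
  f_3 = (1/(1.6·√(2π)))·exp(−(-0.7−8.9)²/(2·1.6²)) = 0.249339·exp(-18.00000) = 3.79743e-09
Multiply by the mixture weights:
  w_1·f_1 = 0.22 × 0.245513 = 0.054013
  w_2·f_2 = 0.59 × 0.0410365 = 0.0242116
  w_3·f_3 = 0.19 × 3.79743e-09 = 7.21511e-10
Normaliser: 0.054013 + 0.0242116 + 7.21511e-10 = 0.0782245
Responsibility of Component 2: 0.0242116 / 0.0782245 ≈ 0.310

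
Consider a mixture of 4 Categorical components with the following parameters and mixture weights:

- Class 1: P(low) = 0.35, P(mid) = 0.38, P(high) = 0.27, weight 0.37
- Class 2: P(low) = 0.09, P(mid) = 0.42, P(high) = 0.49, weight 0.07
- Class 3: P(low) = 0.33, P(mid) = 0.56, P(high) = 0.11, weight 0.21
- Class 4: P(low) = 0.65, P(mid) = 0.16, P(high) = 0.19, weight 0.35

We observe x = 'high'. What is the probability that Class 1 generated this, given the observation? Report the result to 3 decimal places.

0.446

By Bayes' theorem, P(k | x) = π_k f_k(x) / Σ_j π_j f_j(x).
Categorical probabilities:
  p_1 = 0.27
  p_2 = 0.49
  p_3 = 0.11
  p_4 = 0.19
Prior × likelihood for each component:
  π_1·p_1 = 0.37 × 0.27 = 0.0999
  π_2·p_2 = 0.07 × 0.49 = 0.0343
  π_3·p_3 = 0.21 × 0.11 = 0.0231
  π_4·p_4 = 0.35 × 0.19 = 0.0665
Marginal: 0.0999 + 0.0343 + 0.0231 + 0.0665 = 0.2238
So the posterior for Class 1 is 0.0999 / 0.2238 ≈ 0.446.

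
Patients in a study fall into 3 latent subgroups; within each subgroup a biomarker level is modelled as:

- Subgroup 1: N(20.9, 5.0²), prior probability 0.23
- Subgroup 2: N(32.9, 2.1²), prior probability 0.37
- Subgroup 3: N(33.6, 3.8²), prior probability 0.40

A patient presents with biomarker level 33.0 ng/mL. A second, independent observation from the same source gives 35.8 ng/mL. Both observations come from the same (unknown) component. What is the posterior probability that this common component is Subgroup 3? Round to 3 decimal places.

Apply Bayes' rule: the posterior for each component is proportional to its prior times its likelihood at x.
Since both observations come from the same component, the likelihood for component k is f_k(x₁)·f_k(x₂).
  L_1 = [0.00426814] × [0.000940992] = 4.01629e-06
  L_2 = [0.189757] × [0.0732124] = 0.0138926
  L_3 = [0.103684] × [0.0887857] = 0.00920568
Prior × likelihood for each component:
  P(Z=1)·L_1 = 0.23 × 4.01629e-06 = 9.23746e-07
  P(Z=2)·L_2 = 0.37 × 0.0138926 = 0.00514026
  P(Z=3)·L_3 = 0.40 × 0.00920568 = 0.00368227
Marginal: 9.23746e-07 + 0.00514026 + 0.00368227 = 0.00882345
P(Subgroup 3 | x₁,x₂) ≈ 0.417

0.417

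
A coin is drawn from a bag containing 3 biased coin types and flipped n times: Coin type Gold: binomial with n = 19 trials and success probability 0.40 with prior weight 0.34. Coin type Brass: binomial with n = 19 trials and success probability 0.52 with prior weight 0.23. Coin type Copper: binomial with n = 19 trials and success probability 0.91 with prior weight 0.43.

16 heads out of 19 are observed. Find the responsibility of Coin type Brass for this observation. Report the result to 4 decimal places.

0.0104

By Bayes' theorem, P(k | x) = w_k f_k(x) / Σ_j w_j f_j(x).
Component likelihoods at x = 16 heads out of 19:
  L_Gold = 8.98954e-05
  L_Brass = 0.00306268
  L_Copper = 0.156212
Unnormalised posteriors:
  w_Gold·L_Gold = 0.34 × 8.98954e-05 = 3.05644e-05
  w_Brass·L_Brass = 0.23 × 0.00306268 = 0.000704415
  w_Copper·L_Copper = 0.43 × 0.156212 = 0.067171
Marginal: 3.05644e-05 + 0.000704415 + 0.067171 = 0.067906
So the posterior for Coin type Brass is 0.000704415 / 0.067906 ≈ 0.0104.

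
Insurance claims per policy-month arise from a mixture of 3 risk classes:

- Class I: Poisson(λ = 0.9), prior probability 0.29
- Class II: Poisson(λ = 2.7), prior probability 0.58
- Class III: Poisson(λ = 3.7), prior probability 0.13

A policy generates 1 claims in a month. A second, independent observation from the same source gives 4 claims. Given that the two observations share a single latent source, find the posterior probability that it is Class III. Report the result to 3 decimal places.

Posterior ∝ prior × likelihood, so P(k | x) ∝ P(Z=k) f_k(x); normalise over all components.
Since both observations come from the same component, the likelihood for component k is f_k(x₁)·f_k(x₂).
  p_I = [0.365913] × [0.0111146] = 0.00406697
  p_II = [0.181455] × [0.148816] = 0.0270033
  p_III = [0.091477] × [0.193066] = 0.0176611
Weight by the priors:
  P(Z=I)·p_I = 0.29 × 0.00406697 = 0.00117942
  P(Z=II)·p_II = 0.58 × 0.0270033 = 0.0156619
  P(Z=III)·p_III = 0.13 × 0.0176611 = 0.00229595
Sum: 0.00117942 + 0.0156619 + 0.00229595 = 0.0191373
Responsibility of Class III: 0.00229595 / 0.0191373 ≈ 0.120

0.120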